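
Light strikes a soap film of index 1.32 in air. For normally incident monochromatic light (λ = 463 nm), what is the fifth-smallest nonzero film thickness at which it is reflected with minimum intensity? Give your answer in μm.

Ray reflecting at the top interface goes from n = 1.0 toward n = 1.32: a half-wave phase shift.
At the lower boundary (n = 1.32 to n = 1.0) the reflected ray undergoes no phase shift.
The two reflections differ by half a wavelength.
With one net inversion, destructive interference in reflection requires 2 n t = m λ.
The fifth-smallest nonzero thickness corresponds to m = 5: t = m λ / (2 n) = 5.00 × 463 / (2 × 1.32) = 877 nm.

0.877 μm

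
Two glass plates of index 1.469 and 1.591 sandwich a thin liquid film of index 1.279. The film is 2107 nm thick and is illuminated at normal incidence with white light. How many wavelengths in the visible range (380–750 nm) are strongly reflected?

Top surface (1.469 → 1.279): reflection off a lower-index medium gives no phase shift.
Ray reflecting at the bottom interface goes from n = 1.279 toward n = 1.591: a half-wave phase shift.
The two reflections differ by half a wavelength.
With one net inversion, constructive interference in reflection requires 2 n t = (m + ½) λ.
λ = 2 n t / (m + ½) = 5390 / (m + ½) nm.
m=6: 829 nm (IR); m=7: 719 nm (visible); m=8: 634 nm (visible); m=9: 567 nm (visible); m=10: 513 nm (visible); m=11: 469 nm (visible); m=12: 431 nm (visible); m=13: 399 nm (visible); m=14: 372 nm (UV).

7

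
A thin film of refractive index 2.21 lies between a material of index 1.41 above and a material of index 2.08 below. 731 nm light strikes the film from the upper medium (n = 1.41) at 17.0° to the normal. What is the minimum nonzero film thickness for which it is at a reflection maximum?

At the upper boundary (n = 1.41 to n = 2.21) the reflected ray undergoes a half-wave phase shift.
Ray reflecting at the bottom interface goes from n = 2.21 toward n = 2.08: no phase shift.
Net: one phase inversion between the two reflected rays.
So the condition for constructive reflection is 2 n t cos θ_r = (m + ½) λ.
Snell's law: 1.41 sin 17.0° = 2.21 sin θ_r → sin θ_r = 0.187, cos θ_r = 0.982.
Minimum at m = 0: t = λ / (4 n cos θ_r) = 731 / (4 × 2.21 × 0.982) = 84.2 nm.

84.2 nm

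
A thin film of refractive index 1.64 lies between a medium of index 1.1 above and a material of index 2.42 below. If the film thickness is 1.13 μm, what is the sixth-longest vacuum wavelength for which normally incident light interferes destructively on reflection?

674 nm

Ray reflecting at the top interface goes from n = 1.1 toward n = 1.64: a half-wave phase shift.
Ray reflecting at the bottom interface goes from n = 1.64 toward n = 2.42: a half-wave phase shift.
Net: no relative phase inversion (both shifts match).
With no net inversion, destructive interference in reflection requires 2 n t = (m + ½) λ.
λ = 2 n t / (m + ½). The sixth-longest wavelength is m = 5: λ = 2 × 1.64 × 1130 / 5.50 = 674 nm.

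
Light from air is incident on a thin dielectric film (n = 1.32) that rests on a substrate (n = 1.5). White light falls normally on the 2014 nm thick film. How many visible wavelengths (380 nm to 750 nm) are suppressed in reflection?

At the upper boundary (n = 1.0 to n = 1.32) the reflected ray undergoes a half-wave phase shift.
At the lower boundary (n = 1.32 to n = 1.5) the reflected ray undergoes a half-wave phase shift.
Zero or two π shifts → no net half-wave offset.
For weak reflection here: 2 n t = (m + ½) λ.
λ = 2 n t / (m + ½) = 5317 / (m + ½) nm.
m=6: 818 nm (IR); m=7: 709 nm (visible); m=8: 626 nm (visible); m=9: 560 nm (visible); m=10: 506 nm (visible); m=11: 462 nm (visible); m=12: 425 nm (visible); m=13: 394 nm (visible); m=14: 367 nm (UV).

7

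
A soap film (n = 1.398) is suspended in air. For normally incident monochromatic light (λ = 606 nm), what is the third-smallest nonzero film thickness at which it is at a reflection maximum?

Top surface (1.0 → 1.398): reflection off a higher-index medium gives a half-wave phase shift.
Bottom surface (1.398 → 1.0): reflection off a lower-index medium gives no phase shift.
Exactly one π shift → a net half-wave offset.
For maximum reflection here: 2 n t = (m + ½) λ.
The third-smallest nonzero thickness corresponds to m = 2: t = (m + ½) λ / (2 n) = 2.50 × 606 / (2 × 1.398) = 542 nm.

542 nm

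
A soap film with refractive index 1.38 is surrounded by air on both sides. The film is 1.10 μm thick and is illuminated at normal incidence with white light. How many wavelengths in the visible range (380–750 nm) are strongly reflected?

Ray reflecting at the top interface goes from n = 1.0 toward n = 1.38: a half-wave phase shift.
Ray reflecting at the bottom interface goes from n = 1.38 toward n = 1.0: no phase shift.
Exactly one π shift → a net half-wave offset.
So the condition for constructive reflection is 2 n t = (m + ½) λ.
λ = 2 n t / (m + ½) = 3036 / (m + ½) nm.
m=3: 867 nm (IR); m=4: 675 nm (visible); m=5: 552 nm (visible); m=6: 467 nm (visible); m=7: 405 nm (visible); m=8: 357 nm (UV).

4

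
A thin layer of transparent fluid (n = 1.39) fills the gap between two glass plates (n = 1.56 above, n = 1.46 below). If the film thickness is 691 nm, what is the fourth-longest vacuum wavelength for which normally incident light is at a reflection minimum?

Top surface (1.56 → 1.39): reflection off a lower-index medium gives no phase shift.
Bottom surface (1.39 → 1.46): reflection off a higher-index medium gives a half-wave phase shift.
Net: one phase inversion between the two reflected rays.
So the condition for destructive reflection is 2 n t = m λ.
λ = 2 n t / m. The fourth-longest wavelength is m = 4: λ = 2 × 1.39 × 691 / 4.00 = 480 nm.

480 nm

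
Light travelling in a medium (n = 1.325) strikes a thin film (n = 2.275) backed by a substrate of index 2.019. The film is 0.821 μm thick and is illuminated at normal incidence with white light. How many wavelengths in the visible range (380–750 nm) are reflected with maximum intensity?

Top surface (1.325 → 2.275): reflection off a higher-index medium gives a half-wave phase shift.
At the lower boundary (n = 2.275 to n = 2.019) the reflected ray undergoes no phase shift.
The two reflections differ by half a wavelength.
So the condition for constructive reflection is 2 n t = (m + ½) λ.
λ = 2 n t / (m + ½) = 3736 / (m + ½) nm.
m=4: 830 nm (IR); m=5: 679 nm (visible); m=6: 575 nm (visible); m=7: 498 nm (visible); m=8: 439 nm (visible); m=9: 393 nm (visible); m=10: 356 nm (UV).

5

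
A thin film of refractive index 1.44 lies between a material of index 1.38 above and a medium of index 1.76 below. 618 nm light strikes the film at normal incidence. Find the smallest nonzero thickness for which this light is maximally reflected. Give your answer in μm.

At the upper boundary (n = 1.38 to n = 1.44) the reflected ray undergoes a half-wave phase shift.
Ray reflecting at the bottom interface goes from n = 1.44 toward n = 1.76: a half-wave phase shift.
The two reflections carry the same phase change, so no net offset.
With no net inversion, constructive interference in reflection requires 2 n t = m λ.
The smallest nonzero thickness corresponds to m = 1: t = m λ / (2 n) = 1.00 × 618 / (2 × 1.44) = 215 nm.

0.215 μm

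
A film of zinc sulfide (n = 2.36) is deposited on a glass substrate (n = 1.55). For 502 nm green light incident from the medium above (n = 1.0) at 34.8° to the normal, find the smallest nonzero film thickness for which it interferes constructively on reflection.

54.8 nm

Top surface (1.0 → 2.36): reflection off a higher-index medium gives a half-wave phase shift.
At the lower boundary (n = 2.36 to n = 1.55) the reflected ray undergoes no phase shift.
The two reflections differ by half a wavelength.
For maximum reflection here: 2 n t cos θ_r = (m + ½) λ.
Snell's law: 1.0 sin 34.8° = 2.36 sin θ_r → sin θ_r = 0.242, cos θ_r = 0.970.
Minimum at m = 0: t = λ / (4 n cos θ_r) = 502 / (4 × 2.36 × 0.970) = 54.8 nm.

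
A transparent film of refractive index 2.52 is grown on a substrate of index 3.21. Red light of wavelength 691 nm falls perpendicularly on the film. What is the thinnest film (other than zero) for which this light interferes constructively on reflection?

Top surface (1.0 → 2.52): reflection off a higher-index medium gives a half-wave phase shift.
Bottom surface (2.52 → 3.21): reflection off a higher-index medium gives a half-wave phase shift.
Net: no relative phase inversion (both shifts match).
With no net inversion, constructive interference in reflection requires 2 n t = m λ.
Minimum nonzero at m = 1: t = λ / (2 n) = 691 / (2 × 2.52) = 137 nm.

137 nm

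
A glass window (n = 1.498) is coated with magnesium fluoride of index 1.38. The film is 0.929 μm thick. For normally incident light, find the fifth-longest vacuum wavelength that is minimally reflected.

570 nm

At the upper boundary (n = 1.0 to n = 1.38) the reflected ray undergoes a half-wave phase shift.
Ray reflecting at the bottom interface goes from n = 1.38 toward n = 1.498: a half-wave phase shift.
Zero or two π shifts → no net half-wave offset.
For weak reflection here: 2 n t = (m + ½) λ.
λ = 2 n t / (m + ½). The fifth-longest wavelength is m = 4: λ = 2 × 1.38 × 929 / 4.50 = 570 nm.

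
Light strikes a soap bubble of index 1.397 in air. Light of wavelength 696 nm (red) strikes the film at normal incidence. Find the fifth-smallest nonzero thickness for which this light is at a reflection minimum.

At the upper boundary (n = 1.0 to n = 1.397) the reflected ray undergoes a half-wave phase shift.
Ray reflecting at the bottom interface goes from n = 1.397 toward n = 1.0: no phase shift.
Net: one phase inversion between the two reflected rays.
So the condition for destructive reflection is 2 n t = m λ.
The fifth-smallest nonzero thickness corresponds to m = 5: t = m λ / (2 n) = 5.00 × 696 / (2 × 1.397) = 1246 nm.

1246 nm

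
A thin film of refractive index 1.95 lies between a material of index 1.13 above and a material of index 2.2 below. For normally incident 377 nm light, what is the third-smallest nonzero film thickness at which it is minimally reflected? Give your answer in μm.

0.242 μm

Ray reflecting at the top interface goes from n = 1.13 toward n = 1.95: a half-wave phase shift.
Bottom surface (1.95 → 2.2): reflection off a higher-index medium gives a half-wave phase shift.
Zero or two π shifts → no net half-wave offset.
So the condition for destructive reflection is 2 n t = (m + ½) λ.
The third-smallest nonzero thickness corresponds to m = 2: t = (m + ½) λ / (2 n) = 2.50 × 377 / (2 × 1.95) = 242 nm.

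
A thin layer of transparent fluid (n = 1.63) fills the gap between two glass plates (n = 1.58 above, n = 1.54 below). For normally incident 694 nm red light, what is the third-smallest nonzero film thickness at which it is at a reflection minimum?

Top surface (1.58 → 1.63): reflection off a higher-index medium gives a half-wave phase shift.
Ray reflecting at the bottom interface goes from n = 1.63 toward n = 1.54: no phase shift.
Exactly one π shift → a net half-wave offset.
For minimum reflection here: 2 n t = m λ.
The third-smallest nonzero thickness corresponds to m = 3: t = m λ / (2 n) = 3.00 × 694 / (2 × 1.63) = 639 nm.

639 nm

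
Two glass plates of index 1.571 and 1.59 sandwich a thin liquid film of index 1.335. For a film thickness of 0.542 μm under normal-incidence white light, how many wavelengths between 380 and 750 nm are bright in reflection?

2

Top surface (1.571 → 1.335): reflection off a lower-index medium gives no phase shift.
At the lower boundary (n = 1.335 to n = 1.59) the reflected ray undergoes a half-wave phase shift.
The two reflections differ by half a wavelength.
With one net inversion, constructive interference in reflection requires 2 n t = (m + ½) λ.
λ = 2 n t / (m + ½) = 1447 / (m + ½) nm.
m=1: 965 nm (IR); m=2: 579 nm (visible); m=3: 413 nm (visible); m=4: 322 nm (UV).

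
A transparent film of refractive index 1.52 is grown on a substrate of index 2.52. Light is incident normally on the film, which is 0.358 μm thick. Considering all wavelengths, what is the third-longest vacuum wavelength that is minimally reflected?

Ray reflecting at the top interface goes from n = 1.0 toward n = 1.52: a half-wave phase shift.
At the lower boundary (n = 1.52 to n = 2.52) the reflected ray undergoes a half-wave phase shift.
Zero or two π shifts → no net half-wave offset.
So the condition for destructive reflection is 2 n t = (m + ½) λ.
λ = 2 n t / (m + ½). The third-longest wavelength is m = 2: λ = 2 × 1.52 × 358 / 2.50 = 435 nm.

435 nm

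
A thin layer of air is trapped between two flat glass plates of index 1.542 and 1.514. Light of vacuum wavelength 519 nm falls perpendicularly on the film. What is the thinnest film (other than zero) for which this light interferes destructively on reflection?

260 nm

Ray reflecting at the top interface goes from n = 1.542 toward n = 1.0: no phase shift.
Bottom surface (1.0 → 1.514): reflection off a higher-index medium gives a half-wave phase shift.
Net: one phase inversion between the two reflected rays.
For dark reflection here: 2 n t = m λ.
Minimum nonzero at m = 1: t = λ / (2 n) = 519 / (2 × 1.0) = 260 nm.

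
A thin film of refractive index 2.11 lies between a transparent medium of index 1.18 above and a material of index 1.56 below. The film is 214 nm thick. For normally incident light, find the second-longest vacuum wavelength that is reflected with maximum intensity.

At the upper boundary (n = 1.18 to n = 2.11) the reflected ray undergoes a half-wave phase shift.
Bottom surface (2.11 → 1.56): reflection off a lower-index medium gives no phase shift.
Exactly one π shift → a net half-wave offset.
With one net inversion, constructive interference in reflection requires 2 n t = (m + ½) λ.
λ = 2 n t / (m + ½). The second-longest wavelength is m = 1: λ = 2 × 2.11 × 214 / 1.50 = 602 nm.

602 nm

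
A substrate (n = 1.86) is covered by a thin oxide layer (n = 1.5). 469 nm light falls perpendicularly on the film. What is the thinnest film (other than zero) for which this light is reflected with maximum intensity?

Top surface (1.0 → 1.5): reflection off a higher-index medium gives a half-wave phase shift.
Bottom surface (1.5 → 1.86): reflection off a higher-index medium gives a half-wave phase shift.
Net: no relative phase inversion (both shifts match).
With no net inversion, constructive interference in reflection requires 2 n t = m λ.
Minimum nonzero at m = 1: t = λ / (2 n) = 469 / (2 × 1.5) = 156 nm.

156 nm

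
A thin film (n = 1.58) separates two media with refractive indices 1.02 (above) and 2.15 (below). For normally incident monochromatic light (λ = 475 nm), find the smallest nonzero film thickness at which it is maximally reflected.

150 nm

At the upper boundary (n = 1.02 to n = 1.58) the reflected ray undergoes a half-wave phase shift.
At the lower boundary (n = 1.58 to n = 2.15) the reflected ray undergoes a half-wave phase shift.
The two reflections carry the same phase change, so no net offset.
So the condition for constructive reflection is 2 n t = m λ.
Minimum nonzero at m = 1: t = λ / (2 n) = 475 / (2 × 1.58) = 150 nm.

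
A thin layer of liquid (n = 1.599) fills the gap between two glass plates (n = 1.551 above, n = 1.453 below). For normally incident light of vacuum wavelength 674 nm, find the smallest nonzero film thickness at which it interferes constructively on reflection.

Top surface (1.551 → 1.599): reflection off a higher-index medium gives a half-wave phase shift.
At the lower boundary (n = 1.599 to n = 1.453) the reflected ray undergoes no phase shift.
Net: one phase inversion between the two reflected rays.
So the condition for constructive reflection is 2 n t = (m + ½) λ.
Minimum at m = 0: t = λ / (4 n) = 674 / (4 × 1.599) = 105 nm.

105 nm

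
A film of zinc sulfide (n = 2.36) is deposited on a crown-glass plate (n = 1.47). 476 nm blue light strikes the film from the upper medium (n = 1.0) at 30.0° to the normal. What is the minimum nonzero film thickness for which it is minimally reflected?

103 nm

At the upper boundary (n = 1.0 to n = 2.36) the reflected ray undergoes a half-wave phase shift.
Bottom surface (2.36 → 1.47): reflection off a lower-index medium gives no phase shift.
Exactly one π shift → a net half-wave offset.
For dark reflection here: 2 n t cos θ_r = m λ.
Snell's law: 1.0 sin 30.0° = 2.36 sin θ_r → sin θ_r = 0.212, cos θ_r = 0.977.
Minimum nonzero at m = 1: t = λ / (2 n cos θ_r) = 476 / (2 × 2.36 × 0.977) = 103 nm.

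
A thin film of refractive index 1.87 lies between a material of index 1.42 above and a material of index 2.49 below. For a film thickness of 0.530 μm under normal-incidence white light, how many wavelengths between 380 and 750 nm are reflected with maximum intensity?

3

Top surface (1.42 → 1.87): reflection off a higher-index medium gives a half-wave phase shift.
Bottom surface (1.87 → 2.49): reflection off a higher-index medium gives a half-wave phase shift.
Zero or two π shifts → no net half-wave offset.
With no net inversion, constructive interference in reflection requires 2 n t = m λ.
λ = 2 n t / m = 1982 / m nm.
m=2: 991 nm (IR); m=3: 661 nm (visible); m=4: 496 nm (visible); m=5: 396 nm (visible); m=6: 330 nm (UV).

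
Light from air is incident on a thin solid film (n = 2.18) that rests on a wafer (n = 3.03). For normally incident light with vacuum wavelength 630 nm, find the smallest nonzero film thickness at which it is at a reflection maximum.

Top surface (1.0 → 2.18): reflection off a higher-index medium gives a half-wave phase shift.
Ray reflecting at the bottom interface goes from n = 2.18 toward n = 3.03: a half-wave phase shift.
The two reflections carry the same phase change, so no net offset.
With no net inversion, constructive interference in reflection requires 2 n t = m λ.
Minimum nonzero at m = 1: t = λ / (2 n) = 630 / (2 × 2.18) = 144 nm.

144 nm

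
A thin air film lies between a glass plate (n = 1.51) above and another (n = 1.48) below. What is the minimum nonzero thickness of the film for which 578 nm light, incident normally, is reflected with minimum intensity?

289 nm

At the upper boundary (n = 1.51 to n = 1.0) the reflected ray undergoes no phase shift.
Ray reflecting at the bottom interface goes from n = 1.0 toward n = 1.48: a half-wave phase shift.
The two reflections differ by half a wavelength.
With one net inversion, destructive interference in reflection requires 2 n t = m λ.
Minimum nonzero at m = 1: t = λ / (2 n) = 578 / (2 × 1.0) = 289 nm.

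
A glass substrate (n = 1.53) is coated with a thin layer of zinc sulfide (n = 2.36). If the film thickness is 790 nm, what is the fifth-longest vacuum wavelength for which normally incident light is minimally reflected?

746 nm

Top surface (1.0 → 2.36): reflection off a higher-index medium gives a half-wave phase shift.
At the lower boundary (n = 2.36 to n = 1.53) the reflected ray undergoes no phase shift.
Exactly one π shift → a net half-wave offset.
So the condition for destructive reflection is 2 n t = m λ.
λ = 2 n t / m. The fifth-longest wavelength is m = 5: λ = 2 × 2.36 × 790 / 5.00 = 746 nm.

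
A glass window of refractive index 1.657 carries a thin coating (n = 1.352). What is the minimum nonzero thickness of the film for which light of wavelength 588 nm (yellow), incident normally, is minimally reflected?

Ray reflecting at the top interface goes from n = 1.0 toward n = 1.352: a half-wave phase shift.
At the lower boundary (n = 1.352 to n = 1.657) the reflected ray undergoes a half-wave phase shift.
The two reflections carry the same phase change, so no net offset.
With no net inversion, destructive interference in reflection requires 2 n t = (m + ½) λ.
Minimum at m = 0: t = λ / (4 n) = 588 / (4 × 1.352) = 109 nm.

109 nm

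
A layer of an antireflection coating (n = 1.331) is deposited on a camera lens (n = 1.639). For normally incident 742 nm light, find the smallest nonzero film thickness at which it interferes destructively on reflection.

At the upper boundary (n = 1.0 to n = 1.331) the reflected ray undergoes a half-wave phase shift.
Bottom surface (1.331 → 1.639): reflection off a higher-index medium gives a half-wave phase shift.
Zero or two π shifts → no net half-wave offset.
So the condition for destructive reflection is 2 n t = (m + ½) λ.
Minimum at m = 0: t = λ / (4 n) = 742 / (4 × 1.331) = 139 nm.

139 nm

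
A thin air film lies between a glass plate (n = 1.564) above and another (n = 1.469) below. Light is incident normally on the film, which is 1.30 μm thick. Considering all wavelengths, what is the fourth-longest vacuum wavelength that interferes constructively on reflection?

At the upper boundary (n = 1.564 to n = 1.0) the reflected ray undergoes no phase shift.
Ray reflecting at the bottom interface goes from n = 1.0 toward n = 1.469: a half-wave phase shift.
The two reflections differ by half a wavelength.
So the condition for constructive reflection is 2 n t = (m + ½) λ.
λ = 2 n t / (m + ½). The fourth-longest wavelength is m = 3: λ = 2 × 1.0 × 1300 / 3.50 = 743 nm.

743 nm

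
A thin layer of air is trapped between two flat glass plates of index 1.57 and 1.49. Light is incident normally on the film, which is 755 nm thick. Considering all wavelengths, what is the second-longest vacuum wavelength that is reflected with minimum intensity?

Ray reflecting at the top interface goes from n = 1.57 toward n = 1.0: no phase shift.
Bottom surface (1.0 → 1.49): reflection off a higher-index medium gives a half-wave phase shift.
The two reflections differ by half a wavelength.
So the condition for destructive reflection is 2 n t = m λ.
λ = 2 n t / m. The second-longest wavelength is m = 2: λ = 2 × 1.0 × 755 / 2.00 = 755 nm.

755 nm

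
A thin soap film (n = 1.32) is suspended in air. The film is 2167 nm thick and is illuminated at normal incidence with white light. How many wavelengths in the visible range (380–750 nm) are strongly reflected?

Ray reflecting at the top interface goes from n = 1.0 toward n = 1.32: a half-wave phase shift.
Ray reflecting at the bottom interface goes from n = 1.32 toward n = 1.0: no phase shift.
Net: one phase inversion between the two reflected rays.
For maximum reflection here: 2 n t = (m + ½) λ.
λ = 2 n t / (m + ½) = 5721 / (m + ½) nm.
m=7: 763 nm (IR); m=8: 673 nm (visible); m=9: 602 nm (visible); m=10: 545 nm (visible); m=11: 497 nm (visible); m=12: 458 nm (visible); m=13: 424 nm (visible); m=14: 395 nm (visible); m=15: 369 nm (UV).

7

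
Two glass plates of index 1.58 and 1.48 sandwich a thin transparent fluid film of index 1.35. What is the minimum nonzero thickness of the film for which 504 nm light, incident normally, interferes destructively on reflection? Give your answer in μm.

0.187 μm

Top surface (1.58 → 1.35): reflection off a lower-index medium gives no phase shift.
Ray reflecting at the bottom interface goes from n = 1.35 toward n = 1.48: a half-wave phase shift.
Net: one phase inversion between the two reflected rays.
For minimum reflection here: 2 n t = m λ.
Minimum nonzero at m = 1: t = λ / (2 n) = 504 / (2 × 1.35) = 187 nm.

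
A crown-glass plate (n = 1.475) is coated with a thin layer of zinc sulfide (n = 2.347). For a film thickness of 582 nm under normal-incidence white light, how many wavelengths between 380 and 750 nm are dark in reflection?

4

Top surface (1.0 → 2.347): reflection off a higher-index medium gives a half-wave phase shift.
Ray reflecting at the bottom interface goes from n = 2.347 toward n = 1.475: no phase shift.
Exactly one π shift → a net half-wave offset.
With one net inversion, destructive interference in reflection requires 2 n t = m λ.
λ = 2 n t / m = 2732 / m nm.
m=3: 911 nm (IR); m=4: 683 nm (visible); m=5: 546 nm (visible); m=6: 455 nm (visible); m=7: 390 nm (visible); m=8: 341 nm (UV).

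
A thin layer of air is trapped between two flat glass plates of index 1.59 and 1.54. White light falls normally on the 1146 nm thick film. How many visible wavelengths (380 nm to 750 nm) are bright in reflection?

Ray reflecting at the top interface goes from n = 1.59 toward n = 1.0: no phase shift.
Ray reflecting at the bottom interface goes from n = 1.0 toward n = 1.54: a half-wave phase shift.
The two reflections differ by half a wavelength.
For bright reflection here: 2 n t = (m + ½) λ.
λ = 2 n t / (m + ½) = 2292 / (m + ½) nm.
m=2: 917 nm (IR); m=3: 655 nm (visible); m=4: 509 nm (visible); m=5: 417 nm (visible); m=6: 353 nm (UV).

3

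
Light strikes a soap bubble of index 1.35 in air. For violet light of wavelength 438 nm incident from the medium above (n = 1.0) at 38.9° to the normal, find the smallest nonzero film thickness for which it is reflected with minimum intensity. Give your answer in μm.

0.183 μm

Ray reflecting at the top interface goes from n = 1.0 toward n = 1.35: a half-wave phase shift.
At the lower boundary (n = 1.35 to n = 1.0) the reflected ray undergoes no phase shift.
Exactly one π shift → a net half-wave offset.
With one net inversion, destructive interference in reflection requires 2 n t cos θ_r = m λ.
Snell's law: 1.0 sin 38.9° = 1.35 sin θ_r → sin θ_r = 0.465, cos θ_r = 0.885.
Minimum nonzero at m = 1: t = λ / (2 n cos θ_r) = 438 / (2 × 1.35 × 0.885) = 183 nm.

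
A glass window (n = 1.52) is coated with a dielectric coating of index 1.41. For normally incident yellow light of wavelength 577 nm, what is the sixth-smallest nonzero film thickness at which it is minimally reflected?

1125 nm

Top surface (1.0 → 1.41): reflection off a higher-index medium gives a half-wave phase shift.
Ray reflecting at the bottom interface goes from n = 1.41 toward n = 1.52: a half-wave phase shift.
Zero or two π shifts → no net half-wave offset.
For minimum reflection here: 2 n t = (m + ½) λ.
The sixth-smallest nonzero thickness corresponds to m = 5: t = (m + ½) λ / (2 n) = 5.50 × 577 / (2 × 1.41) = 1125 nm.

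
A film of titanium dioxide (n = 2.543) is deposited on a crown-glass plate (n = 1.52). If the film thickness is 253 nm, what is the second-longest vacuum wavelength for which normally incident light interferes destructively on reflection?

Top surface (1.0 → 2.543): reflection off a higher-index medium gives a half-wave phase shift.
At the lower boundary (n = 2.543 to n = 1.52) the reflected ray undergoes no phase shift.
The two reflections differ by half a wavelength.
With one net inversion, destructive interference in reflection requires 2 n t = m λ.
λ = 2 n t / m. The second-longest wavelength is m = 2: λ = 2 × 2.543 × 253 / 2.00 = 643 nm.

643 nm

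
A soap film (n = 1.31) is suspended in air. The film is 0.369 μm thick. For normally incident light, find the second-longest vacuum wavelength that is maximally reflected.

Top surface (1.0 → 1.31): reflection off a higher-index medium gives a half-wave phase shift.
Bottom surface (1.31 → 1.0): reflection off a lower-index medium gives no phase shift.
The two reflections differ by half a wavelength.
For strong reflection here: 2 n t = (m + ½) λ.
λ = 2 n t / (m + ½). The second-longest wavelength is m = 1: λ = 2 × 1.31 × 369 / 1.50 = 645 nm.

645 nm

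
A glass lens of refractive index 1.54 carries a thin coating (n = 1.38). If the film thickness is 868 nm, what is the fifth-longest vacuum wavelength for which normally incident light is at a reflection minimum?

532 nm

Ray reflecting at the top interface goes from n = 1.0 toward n = 1.38: a half-wave phase shift.
Ray reflecting at the bottom interface goes from n = 1.38 toward n = 1.54: a half-wave phase shift.
The two reflections carry the same phase change, so no net offset.
For dark reflection here: 2 n t = (m + ½) λ.
λ = 2 n t / (m + ½). The fifth-longest wavelength is m = 4: λ = 2 × 1.38 × 868 / 4.50 = 532 nm.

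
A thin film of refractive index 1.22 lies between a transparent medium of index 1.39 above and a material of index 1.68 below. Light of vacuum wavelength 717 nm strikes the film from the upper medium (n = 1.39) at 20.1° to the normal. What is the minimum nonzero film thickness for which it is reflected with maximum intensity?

160 nm

At the upper boundary (n = 1.39 to n = 1.22) the reflected ray undergoes no phase shift.
At the lower boundary (n = 1.22 to n = 1.68) the reflected ray undergoes a half-wave phase shift.
Net: one phase inversion between the two reflected rays.
With one net inversion, constructive interference in reflection requires 2 n t cos θ_r = (m + ½) λ.
Snell's law: 1.39 sin 20.1° = 1.22 sin θ_r → sin θ_r = 0.392, cos θ_r = 0.920.
Minimum at m = 0: t = λ / (4 n cos θ_r) = 717 / (4 × 1.22 × 0.920) = 160 nm.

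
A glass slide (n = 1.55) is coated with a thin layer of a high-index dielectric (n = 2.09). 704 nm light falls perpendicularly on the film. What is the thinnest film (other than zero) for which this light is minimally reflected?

Ray reflecting at the top interface goes from n = 1.0 toward n = 2.09: a half-wave phase shift.
Bottom surface (2.09 → 1.55): reflection off a lower-index medium gives no phase shift.
Exactly one π shift → a net half-wave offset.
For dark reflection here: 2 n t = m λ.
Minimum nonzero at m = 1: t = λ / (2 n) = 704 / (2 × 2.09) = 168 nm.

168 nm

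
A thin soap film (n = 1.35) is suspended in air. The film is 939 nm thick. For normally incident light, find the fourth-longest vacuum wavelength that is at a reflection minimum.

Top surface (1.0 → 1.35): reflection off a higher-index medium gives a half-wave phase shift.
At the lower boundary (n = 1.35 to n = 1.0) the reflected ray undergoes no phase shift.
The two reflections differ by half a wavelength.
For dark reflection here: 2 n t = m λ.
λ = 2 n t / m. The fourth-longest wavelength is m = 4: λ = 2 × 1.35 × 939 / 4.00 = 634 nm.

634 nm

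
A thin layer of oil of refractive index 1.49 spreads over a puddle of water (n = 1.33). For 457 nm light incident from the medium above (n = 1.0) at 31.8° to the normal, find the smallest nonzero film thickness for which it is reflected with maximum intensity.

At the upper boundary (n = 1.0 to n = 1.49) the reflected ray undergoes a half-wave phase shift.
Ray reflecting at the bottom interface goes from n = 1.49 toward n = 1.33: no phase shift.
The two reflections differ by half a wavelength.
So the condition for constructive reflection is 2 n t cos θ_r = (m + ½) λ.
Snell's law: 1.0 sin 31.8° = 1.49 sin θ_r → sin θ_r = 0.354, cos θ_r = 0.935.
Minimum at m = 0: t = λ / (4 n cos θ_r) = 457 / (4 × 1.49 × 0.935) = 82.0 nm.

82.0 nm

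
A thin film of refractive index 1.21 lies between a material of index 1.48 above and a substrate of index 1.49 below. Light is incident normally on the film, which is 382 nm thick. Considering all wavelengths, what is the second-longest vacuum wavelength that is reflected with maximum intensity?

Ray reflecting at the top interface goes from n = 1.48 toward n = 1.21: no phase shift.
Bottom surface (1.21 → 1.49): reflection off a higher-index medium gives a half-wave phase shift.
Exactly one π shift → a net half-wave offset.
For strong reflection here: 2 n t = (m + ½) λ.
λ = 2 n t / (m + ½). The second-longest wavelength is m = 1: λ = 2 × 1.21 × 382 / 1.50 = 616 nm.

616 nm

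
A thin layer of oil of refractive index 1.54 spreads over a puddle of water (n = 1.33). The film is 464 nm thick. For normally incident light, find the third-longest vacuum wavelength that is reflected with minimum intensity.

Ray reflecting at the top interface goes from n = 1.0 toward n = 1.54: a half-wave phase shift.
At the lower boundary (n = 1.54 to n = 1.33) the reflected ray undergoes no phase shift.
Net: one phase inversion between the two reflected rays.
With one net inversion, destructive interference in reflection requires 2 n t = m λ.
λ = 2 n t / m. The third-longest wavelength is m = 3: λ = 2 × 1.54 × 464 / 3.00 = 476 nm.

476 nm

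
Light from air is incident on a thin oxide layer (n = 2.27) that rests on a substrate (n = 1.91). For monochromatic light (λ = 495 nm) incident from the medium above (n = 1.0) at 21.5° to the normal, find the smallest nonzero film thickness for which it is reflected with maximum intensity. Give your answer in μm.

0.0552 μm

At the upper boundary (n = 1.0 to n = 2.27) the reflected ray undergoes a half-wave phase shift.
Ray reflecting at the bottom interface goes from n = 2.27 toward n = 1.91: no phase shift.
The two reflections differ by half a wavelength.
With one net inversion, constructive interference in reflection requires 2 n t cos θ_r = (m + ½) λ.
Snell's law: 1.0 sin 21.5° = 2.27 sin θ_r → sin θ_r = 0.161, cos θ_r = 0.987.
Minimum at m = 0: t = λ / (4 n cos θ_r) = 495 / (4 × 2.27 × 0.987) = 55.2 nm.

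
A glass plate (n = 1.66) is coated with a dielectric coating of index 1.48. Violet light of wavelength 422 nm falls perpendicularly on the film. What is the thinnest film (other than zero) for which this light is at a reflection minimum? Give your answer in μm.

0.0713 μm

Top surface (1.0 → 1.48): reflection off a higher-index medium gives a half-wave phase shift.
At the lower boundary (n = 1.48 to n = 1.66) the reflected ray undergoes a half-wave phase shift.
The two reflections carry the same phase change, so no net offset.
So the condition for destructive reflection is 2 n t = (m + ½) λ.
Minimum at m = 0: t = λ / (4 n) = 422 / (4 × 1.48) = 71.3 nm.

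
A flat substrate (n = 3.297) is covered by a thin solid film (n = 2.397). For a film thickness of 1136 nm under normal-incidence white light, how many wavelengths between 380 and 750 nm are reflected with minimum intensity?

7

Ray reflecting at the top interface goes from n = 1.0 toward n = 2.397: a half-wave phase shift.
Ray reflecting at the bottom interface goes from n = 2.397 toward n = 3.297: a half-wave phase shift.
The two reflections carry the same phase change, so no net offset.
For dark reflection here: 2 n t = (m + ½) λ.
λ = 2 n t / (m + ½) = 5446 / (m + ½) nm.
m=6: 838 nm (IR); m=7: 726 nm (visible); m=8: 641 nm (visible); m=9: 573 nm (visible); m=10: 519 nm (visible); m=11: 474 nm (visible); m=12: 436 nm (visible); m=13: 403 nm (visible); m=14: 376 nm (UV).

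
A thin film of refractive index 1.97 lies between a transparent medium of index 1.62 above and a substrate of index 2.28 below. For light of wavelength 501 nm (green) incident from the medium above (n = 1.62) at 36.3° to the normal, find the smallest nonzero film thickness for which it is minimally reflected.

72.8 nm

At the upper boundary (n = 1.62 to n = 1.97) the reflected ray undergoes a half-wave phase shift.
Ray reflecting at the bottom interface goes from n = 1.97 toward n = 2.28: a half-wave phase shift.
The two reflections carry the same phase change, so no net offset.
So the condition for destructive reflection is 2 n t cos θ_r = (m + ½) λ.
Snell's law: 1.62 sin 36.3° = 1.97 sin θ_r → sin θ_r = 0.487, cos θ_r = 0.873.
Minimum at m = 0: t = λ / (4 n cos θ_r) = 501 / (4 × 1.97 × 0.873) = 72.8 nm.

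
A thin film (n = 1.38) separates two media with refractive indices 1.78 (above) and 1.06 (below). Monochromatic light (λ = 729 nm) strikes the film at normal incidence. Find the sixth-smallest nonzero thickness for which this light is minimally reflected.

At the upper boundary (n = 1.78 to n = 1.38) the reflected ray undergoes no phase shift.
At the lower boundary (n = 1.38 to n = 1.06) the reflected ray undergoes no phase shift.
Zero or two π shifts → no net half-wave offset.
With no net inversion, destructive interference in reflection requires 2 n t = (m + ½) λ.
The sixth-smallest nonzero thickness corresponds to m = 5: t = (m + ½) λ / (2 n) = 5.50 × 729 / (2 × 1.38) = 1453 nm.

1453 nm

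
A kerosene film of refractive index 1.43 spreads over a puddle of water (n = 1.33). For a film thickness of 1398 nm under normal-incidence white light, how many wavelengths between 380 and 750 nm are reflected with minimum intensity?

5

At the upper boundary (n = 1.0 to n = 1.43) the reflected ray undergoes a half-wave phase shift.
Bottom surface (1.43 → 1.33): reflection off a lower-index medium gives no phase shift.
Exactly one π shift → a net half-wave offset.
So the condition for destructive reflection is 2 n t = m λ.
λ = 2 n t / m = 3998 / m nm.
m=5: 800 nm (IR); m=6: 666 nm (visible); m=7: 571 nm (visible); m=8: 500 nm (visible); m=9: 444 nm (visible); m=10: 400 nm (visible); m=11: 363 nm (UV).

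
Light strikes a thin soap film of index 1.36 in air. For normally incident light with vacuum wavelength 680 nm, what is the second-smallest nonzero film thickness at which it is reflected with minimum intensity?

At the upper boundary (n = 1.0 to n = 1.36) the reflected ray undergoes a half-wave phase shift.
Bottom surface (1.36 → 1.0): reflection off a lower-index medium gives no phase shift.
Net: one phase inversion between the two reflected rays.
For dark reflection here: 2 n t = m λ.
The second-smallest nonzero thickness corresponds to m = 2: t = m λ / (2 n) = 2.00 × 680 / (2 × 1.36) = 500 nm.

500 nm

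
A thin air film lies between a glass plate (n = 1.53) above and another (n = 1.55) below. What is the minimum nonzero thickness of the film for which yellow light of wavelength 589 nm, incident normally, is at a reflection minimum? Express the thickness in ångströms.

2945 Å

Top surface (1.53 → 1.0): reflection off a lower-index medium gives no phase shift.
At the lower boundary (n = 1.0 to n = 1.55) the reflected ray undergoes a half-wave phase shift.
The two reflections differ by half a wavelength.
With one net inversion, destructive interference in reflection requires 2 n t = m λ.
Minimum nonzero at m = 1: t = λ / (2 n) = 589 / (2 × 1.0) = 295 nm.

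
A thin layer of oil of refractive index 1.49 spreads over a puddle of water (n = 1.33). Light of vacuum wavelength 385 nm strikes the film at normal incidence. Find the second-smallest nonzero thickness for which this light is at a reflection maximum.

194 nm

At the upper boundary (n = 1.0 to n = 1.49) the reflected ray undergoes a half-wave phase shift.
At the lower boundary (n = 1.49 to n = 1.33) the reflected ray undergoes no phase shift.
The two reflections differ by half a wavelength.
So the condition for constructive reflection is 2 n t = (m + ½) λ.
The second-smallest nonzero thickness corresponds to m = 1: t = (m + ½) λ / (2 n) = 1.50 × 385 / (2 × 1.49) = 194 nm.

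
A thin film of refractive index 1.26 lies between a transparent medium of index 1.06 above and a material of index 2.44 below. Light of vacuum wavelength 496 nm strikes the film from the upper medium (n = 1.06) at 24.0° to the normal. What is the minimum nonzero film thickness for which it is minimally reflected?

105 nm

Ray reflecting at the top interface goes from n = 1.06 toward n = 1.26: a half-wave phase shift.
At the lower boundary (n = 1.26 to n = 2.44) the reflected ray undergoes a half-wave phase shift.
Net: no relative phase inversion (both shifts match).
For minimum reflection here: 2 n t cos θ_r = (m + ½) λ.
Snell's law: 1.06 sin 24.0° = 1.26 sin θ_r → sin θ_r = 0.342, cos θ_r = 0.940.
Minimum at m = 0: t = λ / (4 n cos θ_r) = 496 / (4 × 1.26 × 0.940) = 105 nm.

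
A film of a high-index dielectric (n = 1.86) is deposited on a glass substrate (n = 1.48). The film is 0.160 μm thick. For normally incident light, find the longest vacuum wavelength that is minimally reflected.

At the upper boundary (n = 1.0 to n = 1.86) the reflected ray undergoes a half-wave phase shift.
Bottom surface (1.86 → 1.48): reflection off a lower-index medium gives no phase shift.
The two reflections differ by half a wavelength.
So the condition for destructive reflection is 2 n t = m λ.
λ = 2 n t / m. The longest wavelength is m = 1: λ = 2 × 1.86 × 160 / 1.00 = 595 nm.

595 nm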